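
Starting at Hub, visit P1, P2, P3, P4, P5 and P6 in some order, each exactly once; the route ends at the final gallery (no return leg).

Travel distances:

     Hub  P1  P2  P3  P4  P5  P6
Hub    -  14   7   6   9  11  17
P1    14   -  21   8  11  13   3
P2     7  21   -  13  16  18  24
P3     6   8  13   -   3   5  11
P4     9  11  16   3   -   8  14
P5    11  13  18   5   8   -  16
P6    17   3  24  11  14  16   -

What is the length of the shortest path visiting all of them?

There are 6! = 720 possible orderings.
Hub - P1 - P2 - P3 - P4 - P5 - P6: 14+21+13+3+8+16 = 75
Hub - P1 - P2 - P3 - P4 - P6 - P5: 14+21+13+3+14+16 = 81
Hub - P1 - P2 - P3 - P5 - P4 - P6: 14+21+13+5+8+14 = 75
Hub - P1 - P2 - P3 - P5 - P6 - P4: 14+21+13+5+16+14 = 83
Hub - P1 - P2 - P3 - P6 - P4 - P5: 14+21+13+11+14+8 = 81
Hub - P1 - P2 - P3 - P6 - P5 - P4: 14+21+13+11+16+8 = 83
Hub - P1 - P2 - P4 - P3 - P5 - P6: 14+21+16+3+5+16 = 75
Hub - P1 - P2 - P4 - P3 - P6 - P5: 14+21+16+3+11+16 = 81
… (712 more)
Hub - P2 - P3 - P4 - P5 - P1 - P6: 7+13+3+8+13+3 = 47  ← best
The minimum is 47.
One shortest path: Hub → P2 → P3 → P4 → P5 → P1 → P6.

47 — the minimum one-way total.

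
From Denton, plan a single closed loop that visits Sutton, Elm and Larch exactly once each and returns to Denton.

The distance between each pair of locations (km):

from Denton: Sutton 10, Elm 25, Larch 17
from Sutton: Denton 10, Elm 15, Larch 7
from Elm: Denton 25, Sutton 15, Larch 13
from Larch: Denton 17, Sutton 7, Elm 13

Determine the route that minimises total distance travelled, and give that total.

Shortest round trip = 55 km.

There are 3 distinct closed tours to check (reversals are equivalent).
Denton → Sutton → Elm → Larch → Denton: 10+15+13+17 = 55
Denton → Sutton → Larch → Elm → Denton: 10+7+13+25 = 55
Denton → Elm → Sutton → Larch → Denton: 25+15+7+17 = 64
The minimum is 55.
One optimal route: Denton → Sutton → Elm → Larch → Denton (or its reverse).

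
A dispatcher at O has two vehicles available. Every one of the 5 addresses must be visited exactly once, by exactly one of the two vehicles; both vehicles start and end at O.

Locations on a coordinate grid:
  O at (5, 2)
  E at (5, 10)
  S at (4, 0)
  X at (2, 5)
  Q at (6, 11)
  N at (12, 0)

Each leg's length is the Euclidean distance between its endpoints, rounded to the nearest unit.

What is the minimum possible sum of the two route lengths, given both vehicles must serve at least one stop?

There are 2^4 − 1 = 15 ways to divide the 5 stops into two non-empty groups. For each, the best each vehicle can do is its own shortest tour through its group:
  {E} + {S, X, Q, N}: 16 + 34 = 50
  {S} + {E, X, Q, N}: 4 + 31 = 35
  {E, S} + {X, Q, N}: 20 + 31 = 51
  {X} + {E, S, Q, N}: 8 + 32 = 40
  {E, X} + {S, Q, N}: 18 + 32 = 50
  {S, X} + {E, Q, N}: 11 + 29 = 40
  … (15 splits in total)
Best: vehicle 1 O → S → O = 4; vehicle 2 O → X → E → Q → N → O = 31; combined 35.

Minimum combined distance: 35.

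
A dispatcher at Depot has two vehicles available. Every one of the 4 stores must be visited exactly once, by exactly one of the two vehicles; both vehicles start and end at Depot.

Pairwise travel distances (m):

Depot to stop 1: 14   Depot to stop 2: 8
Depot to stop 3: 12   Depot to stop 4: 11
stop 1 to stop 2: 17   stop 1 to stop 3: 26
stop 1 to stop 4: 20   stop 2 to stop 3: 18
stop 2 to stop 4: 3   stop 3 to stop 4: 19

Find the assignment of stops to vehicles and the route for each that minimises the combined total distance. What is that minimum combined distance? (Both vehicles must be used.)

Check every non-empty split of the stops between the two vehicles; for each half take its own optimal tour:
  {stop 1} + {stop 2, stop 3, stop 4}: 28 + 42 = 70
  {stop 2} + {stop 1, stop 3, stop 4}: 16 + 65 = 81
  {stop 1, stop 2} + {stop 3, stop 4}: 39 + 42 = 81
  {stop 3} + {stop 1, stop 2, stop 4}: 24 + 45 = 69
  {stop 1, stop 3} + {stop 2, stop 4}: 52 + 22 = 74
  {stop 2, stop 3} + {stop 1, stop 4}: 38 + 45 = 83
  … (7 splits in total)
Best: vehicle 1 Depot → stop 3 → Depot = 24; vehicle 2 Depot → stop 1 → stop 2 → stop 4 → Depot = 45; combined 69.

69 m — the smallest possible combined total.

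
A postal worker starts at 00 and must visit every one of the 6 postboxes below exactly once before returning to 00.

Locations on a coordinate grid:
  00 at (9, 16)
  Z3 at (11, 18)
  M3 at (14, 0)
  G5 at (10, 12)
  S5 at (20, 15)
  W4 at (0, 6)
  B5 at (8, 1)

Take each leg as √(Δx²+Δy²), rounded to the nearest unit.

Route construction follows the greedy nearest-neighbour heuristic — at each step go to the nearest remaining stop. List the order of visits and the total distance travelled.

Nearest-neighbour total = 63; route 00 → Z3 → G5 → S5 → M3 → B5 → W4 → 00.

From 00: distances to unvisited — Z3=3, G5=4, S5=11, W4=13, B5=15, M3=17. Nearest is Z3 (3).
From Z3: distances to unvisited — G5=6, S5=9, W4=16, B5=17, M3=18. Nearest is G5 (6).
From G5: distances to unvisited — S5=10, B5=11, W4=12, M3=13. Nearest is S5 (10).
From S5: distances to unvisited — M3=16, B5=18, W4=22. Nearest is M3 (16).
From M3: distances to unvisited — B5=6, W4=15. Nearest is B5 (6).
From B5: distances to unvisited — W4=9. Nearest is W4 (9).
Return W4→00: 13.
Total = 3 + 6 + 10 + 16 + 6 + 9 + 13 = 63.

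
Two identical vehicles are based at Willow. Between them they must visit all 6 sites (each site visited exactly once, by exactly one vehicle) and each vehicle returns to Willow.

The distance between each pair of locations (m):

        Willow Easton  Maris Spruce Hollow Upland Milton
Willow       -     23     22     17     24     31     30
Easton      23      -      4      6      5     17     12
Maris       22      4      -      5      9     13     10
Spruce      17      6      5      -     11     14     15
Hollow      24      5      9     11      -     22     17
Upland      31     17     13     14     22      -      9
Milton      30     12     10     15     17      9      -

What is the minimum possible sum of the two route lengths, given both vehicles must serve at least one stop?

117 m — the smallest possible combined total.

Try each way of splitting the stops between the two vehicles (each non-empty) and, for each split, find the best tour for each vehicle:
  {Easton} + {Maris, Spruce, Hollow, Upland, Milton}: 46 + 83 = 129
  {Maris} + {Easton, Spruce, Hollow, Upland, Milton}: 44 + 81 = 125
  {Easton, Maris} + {Spruce, Hollow, Upland, Milton}: 49 + 81 = 130
  {Spruce} + {Easton, Maris, Hollow, Upland, Milton}: 34 + 83 = 117
  {Easton, Spruce} + {Maris, Hollow, Upland, Milton}: 46 + 83 = 129
  {Maris, Spruce} + {Easton, Hollow, Upland, Milton}: 44 + 81 = 125
  … (31 splits in total)
Best: vehicle 1 Willow → Spruce → Willow = 34; vehicle 2 Willow → Hollow → Easton → Maris → Milton → Upland → Willow = 83; combined 117.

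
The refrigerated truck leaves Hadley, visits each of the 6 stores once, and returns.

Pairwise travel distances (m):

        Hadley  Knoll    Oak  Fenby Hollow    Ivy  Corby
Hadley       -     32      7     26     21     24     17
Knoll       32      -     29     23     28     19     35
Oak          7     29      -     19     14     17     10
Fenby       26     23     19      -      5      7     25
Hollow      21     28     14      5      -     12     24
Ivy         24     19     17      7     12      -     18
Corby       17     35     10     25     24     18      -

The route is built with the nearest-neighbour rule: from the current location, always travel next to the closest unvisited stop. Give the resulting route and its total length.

At Hadley the remaining stops are Oak 7, Corby 17, Hollow 21, Ivy 24, Fenby 26, Knoll 32; go to Oak.
At Oak the remaining stops are Corby 10, Hollow 14, Ivy 17, Fenby 19, Knoll 29; go to Corby.
At Corby the remaining stops are Ivy 18, Hollow 24, Fenby 25, Knoll 35; go to Ivy.
At Ivy the remaining stops are Fenby 7, Hollow 12, Knoll 19; go to Fenby.
At Fenby the remaining stops are Hollow 5, Knoll 23; go to Hollow.
At Hollow the remaining stops are Knoll 28; go to Knoll.
Return Knoll→Hadley: 32.
Total = 7 + 10 + 18 + 7 + 5 + 28 + 32 = 107.

Nearest-neighbour total = 107 m; route Hadley → Oak → Corby → Ivy → Fenby → Hollow → Knoll → Hadley.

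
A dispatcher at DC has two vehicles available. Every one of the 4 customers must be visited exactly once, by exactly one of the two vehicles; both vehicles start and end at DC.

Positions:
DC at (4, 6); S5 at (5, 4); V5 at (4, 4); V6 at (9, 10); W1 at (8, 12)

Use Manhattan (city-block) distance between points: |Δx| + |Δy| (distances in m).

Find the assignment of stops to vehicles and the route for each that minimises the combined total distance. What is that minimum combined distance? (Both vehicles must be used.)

There are 2^3 − 1 = 7 ways to divide the 4 stops into two non-empty groups. For each, the best each vehicle can do is its own shortest tour through its group:
  {S5} + {V5, V6, W1}: 6 + 26 = 32
  {V5} + {S5, V6, W1}: 4 + 26 = 30
  {S5, V5} + {V6, W1}: 6 + 22 = 28
  {V6} + {S5, V5, W1}: 18 + 24 = 42
  {S5, V6} + {V5, W1}: 22 + 24 = 46
  {V5, V6} + {S5, W1}: 22 + 24 = 46
  … (7 splits in total)
Best: vehicle 1 DC → S5 → V5 → DC = 6; vehicle 2 DC → V6 → W1 → DC = 22; combined 28.

28 m — the smallest possible combined total.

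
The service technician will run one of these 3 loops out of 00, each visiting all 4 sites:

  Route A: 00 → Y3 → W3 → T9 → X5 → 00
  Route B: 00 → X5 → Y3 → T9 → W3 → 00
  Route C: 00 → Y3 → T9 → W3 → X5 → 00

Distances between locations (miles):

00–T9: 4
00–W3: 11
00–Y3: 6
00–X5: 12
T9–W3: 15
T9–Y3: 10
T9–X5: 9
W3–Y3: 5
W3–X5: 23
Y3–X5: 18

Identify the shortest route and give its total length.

Shortest is Route A, total 47 miles.

Route A: 6 + 5 + 15 + 9 + 12 = 47
Route B: 12 + 18 + 10 + 15 + 11 = 66
Route C: 6 + 10 + 15 + 23 + 12 = 66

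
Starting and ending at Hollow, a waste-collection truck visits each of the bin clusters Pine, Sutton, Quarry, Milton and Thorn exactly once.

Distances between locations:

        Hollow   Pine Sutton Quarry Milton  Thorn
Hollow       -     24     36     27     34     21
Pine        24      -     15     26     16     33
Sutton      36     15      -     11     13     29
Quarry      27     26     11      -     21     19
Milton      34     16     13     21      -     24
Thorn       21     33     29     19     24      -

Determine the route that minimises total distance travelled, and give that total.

Minimum total distance: 104.

With 5 stops there are 5!/2 = 60 distinct round trips (a route and its reverse cost the same).
Hollow - Pine - Sutton - Quarry - Milton - Thorn - Hollow: 24+15+11+21+24+21 = 116
Hollow - Pine - Sutton - Quarry - Thorn - Milton - Hollow: 24+15+11+19+24+34 = 127
Hollow - Pine - Sutton - Milton - Quarry - Thorn - Hollow: 24+15+13+21+19+21 = 113
Hollow - Pine - Sutton - Milton - Thorn - Quarry - Hollow: 24+15+13+24+19+27 = 122
Hollow - Pine - Sutton - Thorn - Quarry - Milton - Hollow: 24+15+29+19+21+34 = 142
Hollow - Pine - Sutton - Thorn - Milton - Quarry - Hollow: 24+15+29+24+21+27 = 140
Hollow - Pine - Quarry - Sutton - Milton - Thorn - Hollow: 24+26+11+13+24+21 = 119
Hollow - Pine - Quarry - Sutton - Thorn - Milton - Hollow: 24+26+11+29+24+34 = 148
Hollow - Pine - Quarry - Milton - Sutton - Thorn - Hollow: 24+26+21+13+29+21 = 134
Hollow - Pine - Quarry - Milton - Thorn - Sutton - Hollow: 24+26+21+24+29+36 = 160
Hollow - Pine - Quarry - Thorn - Sutton - Milton - Hollow: 24+26+19+29+13+34 = 145
Hollow - Pine - Quarry - Thorn - Milton - Sutton - Hollow: 24+26+19+24+13+36 = 142
Hollow - Pine - Milton - Sutton - Quarry - Thorn - Hollow: 24+16+13+11+19+21 = 104
Hollow - Pine - Milton - Sutton - Thorn - Quarry - Hollow: 24+16+13+29+19+27 = 128
… (46 more)
The minimum is 104.
One optimal route: Hollow → Pine → Milton → Sutton → Quarry → Thorn → Hollow (or its reverse).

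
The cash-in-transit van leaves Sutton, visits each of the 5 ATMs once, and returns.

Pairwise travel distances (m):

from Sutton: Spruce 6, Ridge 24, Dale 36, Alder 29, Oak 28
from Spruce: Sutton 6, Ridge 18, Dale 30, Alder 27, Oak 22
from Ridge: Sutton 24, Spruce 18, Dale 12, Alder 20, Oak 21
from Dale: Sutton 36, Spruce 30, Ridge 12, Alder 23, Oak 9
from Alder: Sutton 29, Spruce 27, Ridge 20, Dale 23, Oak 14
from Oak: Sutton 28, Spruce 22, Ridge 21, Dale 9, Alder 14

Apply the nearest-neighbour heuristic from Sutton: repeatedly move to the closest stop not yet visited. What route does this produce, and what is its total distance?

From Sutton: distances to unvisited — Spruce=6, Ridge=24, Oak=28, Alder=29, Dale=36. Nearest is Spruce (6).
From Spruce: distances to unvisited — Ridge=18, Oak=22, Alder=27, Dale=30. Nearest is Ridge (18).
From Ridge: distances to unvisited — Dale=12, Alder=20, Oak=21. Nearest is Dale (12).
From Dale: distances to unvisited — Oak=9, Alder=23. Nearest is Oak (9).
From Oak: distances to unvisited — Alder=14. Nearest is Alder (14).
Return Alder→Sutton: 29.
Total = 6 + 18 + 12 + 9 + 14 + 29 = 88.

88 m along Sutton → Spruce → Ridge → Dale → Oak → Alder → Sutton.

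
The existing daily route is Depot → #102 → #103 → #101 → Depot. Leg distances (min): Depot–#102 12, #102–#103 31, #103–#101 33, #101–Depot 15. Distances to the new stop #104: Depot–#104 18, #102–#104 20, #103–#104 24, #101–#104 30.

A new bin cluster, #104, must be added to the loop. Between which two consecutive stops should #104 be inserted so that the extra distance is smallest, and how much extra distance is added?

Adding 13 min by placing #104 on the #102–#103 leg.

Insertion cost between consecutive stops i–j is d(i,#104) + d(#104,j) − d(i,j):
  between Depot and #102: 18 + 20 − 12 = 26
  between #102 and #103: 20 + 24 − 31 = 13
  between #103 and #101: 24 + 30 − 33 = 21
  between #101 and Depot: 30 + 18 − 15 = 33
Cheapest insertion is between #102 and #103, adding 13.
New total = 91 + 13 = 104.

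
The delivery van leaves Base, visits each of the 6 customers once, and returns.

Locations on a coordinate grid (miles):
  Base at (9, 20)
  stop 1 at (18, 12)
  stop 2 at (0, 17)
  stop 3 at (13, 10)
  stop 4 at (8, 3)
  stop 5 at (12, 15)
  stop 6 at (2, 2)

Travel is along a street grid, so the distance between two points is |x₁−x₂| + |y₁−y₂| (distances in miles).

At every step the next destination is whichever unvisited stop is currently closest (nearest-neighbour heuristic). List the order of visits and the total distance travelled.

Total distance 76 miles via the nearest-neighbour route Base → stop 5 → stop 3 → stop 1 → stop 4 → stop 6 → stop 2 → Base.

Base → [stop 5:8 / stop 2:12 / stop 3:14 / stop 1:17 / stop 4:18 / stop 6:25] → stop 5 (8)
stop 5 → [stop 3:6 / stop 1:9 / stop 2:14 / stop 4:16 / stop 6:23] → stop 3 (6)
stop 3 → [stop 1:7 / stop 4:12 / stop 6:19 / stop 2:20] → stop 1 (7)
stop 1 → [stop 4:19 / stop 2:23 / stop 6:26] → stop 4 (19)
stop 4 → [stop 6:7 / stop 2:22] → stop 6 (7)
stop 6 → [stop 2:17] → stop 2 (17)
Return stop 2→Base: 12.
Total = 8 + 6 + 7 + 19 + 7 + 17 + 12 = 76.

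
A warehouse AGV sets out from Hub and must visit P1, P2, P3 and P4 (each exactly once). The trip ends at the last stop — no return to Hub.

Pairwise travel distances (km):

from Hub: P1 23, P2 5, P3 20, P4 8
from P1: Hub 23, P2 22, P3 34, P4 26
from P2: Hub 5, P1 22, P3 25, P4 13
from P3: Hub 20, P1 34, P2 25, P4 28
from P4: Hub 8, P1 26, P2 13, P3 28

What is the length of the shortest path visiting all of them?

There are 4! = 24 possible orderings.
Hub - P1 - P2 - P3 - P4: 23+22+25+28 = 98
Hub - P1 - P2 - P4 - P3: 23+22+13+28 = 86
Hub - P1 - P3 - P2 - P4: 23+34+25+13 = 95
Hub - P1 - P3 - P4 - P2: 23+34+28+13 = 98
Hub - P1 - P4 - P2 - P3: 23+26+13+25 = 87
Hub - P1 - P4 - P3 - P2: 23+26+28+25 = 102
Hub - P2 - P1 - P3 - P4: 5+22+34+28 = 89
Hub - P2 - P1 - P4 - P3: 5+22+26+28 = 81
Hub - P2 - P3 - P1 - P4: 5+25+34+26 = 90
Hub - P2 - P3 - P4 - P1: 5+25+28+26 = 84
Hub - P2 - P4 - P1 - P3: 5+13+26+34 = 78
Hub - P2 - P4 - P3 - P1: 5+13+28+34 = 80
Hub - P3 - P1 - P2 - P4: 20+34+22+13 = 89
Hub - P3 - P1 - P4 - P2: 20+34+26+13 = 93
… (10 more)
Hub - P4 - P2 - P1 - P3: 8+13+22+34 = 77  ← best
The minimum is 77.
One shortest path: Hub → P4 → P2 → P1 → P3.

Shortest open route: 77 km.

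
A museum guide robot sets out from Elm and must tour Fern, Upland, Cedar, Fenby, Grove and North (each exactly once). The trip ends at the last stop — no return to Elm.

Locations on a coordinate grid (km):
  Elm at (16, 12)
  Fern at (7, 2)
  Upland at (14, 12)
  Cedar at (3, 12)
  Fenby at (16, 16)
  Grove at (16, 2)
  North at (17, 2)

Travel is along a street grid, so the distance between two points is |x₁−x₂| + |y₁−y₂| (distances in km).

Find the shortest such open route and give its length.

45 km — the minimum one-way total.

There are 6! = 720 possible orderings.
Elm → Fern → Upland → Cedar → Fenby → Grove → North: 19+17+11+17+14+1 = 79
Elm → Fern → Upland → Cedar → Fenby → North → Grove: 19+17+11+17+15+1 = 80
Elm → Fern → Upland → Cedar → Grove → Fenby → North: 19+17+11+23+14+15 = 99
Elm → Fern → Upland → Cedar → Grove → North → Fenby: 19+17+11+23+1+15 = 86
Elm → Fern → Upland → Cedar → North → Fenby → Grove: 19+17+11+24+15+14 = 100
Elm → Fern → Upland → Cedar → North → Grove → Fenby: 19+17+11+24+1+14 = 86
Elm → Fern → Upland → Fenby → Cedar → Grove → North: 19+17+6+17+23+1 = 83
Elm → Fern → Upland → Fenby → Cedar → North → Grove: 19+17+6+17+24+1 = 84
… (712 more)
Elm → Fenby → Upland → Cedar → Fern → Grove → North: 4+6+11+14+9+1 = 45  ← best
The minimum is 45.
One shortest path: Elm → Fenby → Upland → Cedar → Fern → Grove → North.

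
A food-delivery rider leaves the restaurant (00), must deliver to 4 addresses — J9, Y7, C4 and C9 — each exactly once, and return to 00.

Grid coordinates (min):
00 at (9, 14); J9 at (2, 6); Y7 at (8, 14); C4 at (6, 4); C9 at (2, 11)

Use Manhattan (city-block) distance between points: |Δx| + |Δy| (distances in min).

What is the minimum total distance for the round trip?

There are 12 distinct closed tours to check (reversals are equivalent).
00-J9-Y7-C4-C9-00: 15+14+12+11+10 = 62
00-J9-Y7-C9-C4-00: 15+14+9+11+13 = 62
00-J9-C4-Y7-C9-00: 15+6+12+9+10 = 52
00-J9-C4-C9-Y7-00: 15+6+11+9+1 = 42
00-J9-C9-Y7-C4-00: 15+5+9+12+13 = 54
00-J9-C9-C4-Y7-00: 15+5+11+12+1 = 44
00-Y7-J9-C4-C9-00: 1+14+6+11+10 = 42
00-Y7-J9-C9-C4-00: 1+14+5+11+13 = 44
00-Y7-C4-J9-C9-00: 1+12+6+5+10 = 34
00-Y7-C9-J9-C4-00: 1+9+5+6+13 = 34
00-C4-J9-Y7-C9-00: 13+6+14+9+10 = 52
00-C4-Y7-J9-C9-00: 13+12+14+5+10 = 54
The minimum is 34.
One optimal route: 00 → Y7 → C4 → J9 → C9 → 00 (or its reverse).

34 min — the shortest possible round trip.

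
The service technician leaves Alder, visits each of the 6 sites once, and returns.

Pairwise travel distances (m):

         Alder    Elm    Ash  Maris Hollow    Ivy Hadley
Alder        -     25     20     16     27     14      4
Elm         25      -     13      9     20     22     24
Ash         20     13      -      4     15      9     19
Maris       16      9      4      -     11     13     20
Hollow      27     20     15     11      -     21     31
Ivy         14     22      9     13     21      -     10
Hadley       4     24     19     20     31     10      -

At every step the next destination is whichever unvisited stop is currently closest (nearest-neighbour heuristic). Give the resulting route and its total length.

Alder → [Hadley:4 / Ivy:14 / Maris:16 / Ash:20 / Elm:25 / Hollow:27] → Hadley (4)
Hadley → [Ivy:10 / Ash:19 / Maris:20 / Elm:24 / Hollow:31] → Ivy (10)
Ivy → [Ash:9 / Maris:13 / Hollow:21 / Elm:22] → Ash (9)
Ash → [Maris:4 / Elm:13 / Hollow:15] → Maris (4)
Maris → [Elm:9 / Hollow:11] → Elm (9)
Elm → [Hollow:20] → Hollow (20)
Return Hollow→Alder: 27.
Total = 4 + 10 + 9 + 4 + 9 + 20 + 27 = 83.

83 m along Alder → Hadley → Ivy → Ash → Maris → Elm → Hollow → Alder.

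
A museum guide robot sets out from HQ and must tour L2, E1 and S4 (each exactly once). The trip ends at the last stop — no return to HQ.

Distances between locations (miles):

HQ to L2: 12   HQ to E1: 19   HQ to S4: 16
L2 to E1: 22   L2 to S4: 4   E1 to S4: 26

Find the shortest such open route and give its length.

Minimum one-way distance = 42 miles.

There are 3! = 6 possible orderings.
HQ - L2 - E1 - S4: 12+22+26 = 60
HQ - L2 - S4 - E1: 12+4+26 = 42
HQ - E1 - L2 - S4: 19+22+4 = 45
HQ - E1 - S4 - L2: 19+26+4 = 49
HQ - S4 - L2 - E1: 16+4+22 = 42
HQ - S4 - E1 - L2: 16+26+22 = 64
The minimum is 42.
One shortest path: HQ → L2 → S4 → E1.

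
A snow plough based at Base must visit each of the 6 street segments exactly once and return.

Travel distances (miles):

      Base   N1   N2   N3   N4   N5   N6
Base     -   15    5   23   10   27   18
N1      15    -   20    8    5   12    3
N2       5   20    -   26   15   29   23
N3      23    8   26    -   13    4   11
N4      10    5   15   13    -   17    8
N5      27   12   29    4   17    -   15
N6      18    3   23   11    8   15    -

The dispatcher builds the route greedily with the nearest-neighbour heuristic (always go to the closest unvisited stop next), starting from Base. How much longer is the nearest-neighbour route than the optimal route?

The nearest-neighbour route is 3 miles longer than optimal.

Base: N2=5, N4=10, N1=15, N6=18, N3=23, N5=27 ⇒ N2
N2: N4=15, N1=20, N6=23, N3=26, N5=29 ⇒ N4
N4: N1=5, N6=8, N3=13, N5=17 ⇒ N1
N1: N6=3, N3=8, N5=12 ⇒ N6
N6: N3=11, N5=15 ⇒ N3
N3: N5=4 ⇒ N5
NN route Base → N2 → N4 → N1 → N6 → N3 → N5 → Base costs 70.
Optimal: Base → N2 → N5 → N3 → N1 → N6 → N4 → Base costs 67 (by enumerating all 360 distinct tours).
Excess = 70 − 67 = 3.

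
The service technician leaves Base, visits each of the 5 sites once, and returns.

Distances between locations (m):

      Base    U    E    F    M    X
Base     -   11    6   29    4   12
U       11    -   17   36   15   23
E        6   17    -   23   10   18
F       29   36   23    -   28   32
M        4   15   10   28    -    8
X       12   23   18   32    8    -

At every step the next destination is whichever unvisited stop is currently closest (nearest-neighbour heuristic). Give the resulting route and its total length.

Total distance 112 m via the nearest-neighbour route Base → M → X → E → U → F → Base.

At Base the remaining stops are M 4, E 6, U 11, X 12, F 29; go to M.
At M the remaining stops are X 8, E 10, U 15, F 28; go to X.
At X the remaining stops are E 18, U 23, F 32; go to E.
At E the remaining stops are U 17, F 23; go to U.
At U the remaining stops are F 36; go to F.
Return F→Base: 29.
Total = 4 + 8 + 18 + 17 + 36 + 29 = 112.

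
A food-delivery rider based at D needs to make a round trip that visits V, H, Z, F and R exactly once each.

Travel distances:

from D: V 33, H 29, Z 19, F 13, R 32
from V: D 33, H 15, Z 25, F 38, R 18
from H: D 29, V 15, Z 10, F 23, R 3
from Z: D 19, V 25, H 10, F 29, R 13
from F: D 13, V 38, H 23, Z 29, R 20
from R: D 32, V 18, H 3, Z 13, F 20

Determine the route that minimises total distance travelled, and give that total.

With 5 stops there are 5!/2 = 60 distinct round trips (a route and its reverse cost the same).
D→V→H→Z→F→R→D: 33+15+10+29+20+32 = 139
D→V→H→Z→R→F→D: 33+15+10+13+20+13 = 104
D→V→H→F→Z→R→D: 33+15+23+29+13+32 = 145
D→V→H→F→R→Z→D: 33+15+23+20+13+19 = 123
D→V→H→R→Z→F→D: 33+15+3+13+29+13 = 106
D→V→H→R→F→Z→D: 33+15+3+20+29+19 = 119
D→V→Z→H→F→R→D: 33+25+10+23+20+32 = 143
D→V→Z→H→R→F→D: 33+25+10+3+20+13 = 104
D→V→Z→F→H→R→D: 33+25+29+23+3+32 = 145
D→V→Z→F→R→H→D: 33+25+29+20+3+29 = 139
D→V→Z→R→H→F→D: 33+25+13+3+23+13 = 110
D→V→Z→R→F→H→D: 33+25+13+20+23+29 = 143
D→V→F→H→Z→R→D: 33+38+23+10+13+32 = 149
D→V→F→H→R→Z→D: 33+38+23+3+13+19 = 129
… (46 more)
D→Z→V→H→R→F→D: 19+25+15+3+20+13 = 95  ← best
The minimum is 95.
One optimal route: D → Z → V → H → R → F → D (or its reverse).

95 — the shortest possible round trip.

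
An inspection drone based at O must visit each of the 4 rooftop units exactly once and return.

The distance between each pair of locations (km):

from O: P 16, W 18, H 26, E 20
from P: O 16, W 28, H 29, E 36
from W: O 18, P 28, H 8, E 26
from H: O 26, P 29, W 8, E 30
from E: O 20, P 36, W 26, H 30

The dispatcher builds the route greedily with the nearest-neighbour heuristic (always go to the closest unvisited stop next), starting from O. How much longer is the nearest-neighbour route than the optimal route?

3 km longer than the optimal tour.

O: P=16, W=18, E=20, H=26 ⇒ P
P: W=28, H=29, E=36 ⇒ W
W: H=8, E=26 ⇒ H
H: E=30 ⇒ E
NN route O → P → W → H → E → O costs 102.
Optimal: O → P → H → W → E → O costs 99 (by enumerating all 12 distinct tours).
Excess = 102 − 99 = 3.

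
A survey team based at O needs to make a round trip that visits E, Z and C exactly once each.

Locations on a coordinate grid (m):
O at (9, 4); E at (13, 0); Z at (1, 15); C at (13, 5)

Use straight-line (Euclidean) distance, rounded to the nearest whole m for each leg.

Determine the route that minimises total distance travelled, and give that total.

Shortest round trip = 41 m.

There are 3 distinct closed tours to check (reversals are equivalent).
O→E→Z→C→O: 6+19+16+4 = 45
O→E→C→Z→O: 6+5+16+14 = 41
O→Z→E→C→O: 14+19+5+4 = 42
The minimum is 41.
One optimal route: O → E → C → Z → O (or its reverse).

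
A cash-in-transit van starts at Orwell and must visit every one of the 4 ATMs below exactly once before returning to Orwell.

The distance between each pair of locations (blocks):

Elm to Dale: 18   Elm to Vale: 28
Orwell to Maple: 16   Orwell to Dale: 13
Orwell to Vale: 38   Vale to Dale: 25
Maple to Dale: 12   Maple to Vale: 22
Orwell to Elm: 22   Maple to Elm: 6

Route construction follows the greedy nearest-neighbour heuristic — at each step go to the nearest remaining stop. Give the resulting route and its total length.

Nearest-neighbour total = 97 blocks; route Orwell → Dale → Maple → Elm → Vale → Orwell.

Orwell → [Dale:13 / Maple:16 / Elm:22 / Vale:38] → Dale (13)
Dale → [Maple:12 / Elm:18 / Vale:25] → Maple (12)
Maple → [Elm:6 / Vale:22] → Elm (6)
Elm → [Vale:28] → Vale (28)
Return Vale→Orwell: 38.
Total = 13 + 12 + 6 + 28 + 38 = 97.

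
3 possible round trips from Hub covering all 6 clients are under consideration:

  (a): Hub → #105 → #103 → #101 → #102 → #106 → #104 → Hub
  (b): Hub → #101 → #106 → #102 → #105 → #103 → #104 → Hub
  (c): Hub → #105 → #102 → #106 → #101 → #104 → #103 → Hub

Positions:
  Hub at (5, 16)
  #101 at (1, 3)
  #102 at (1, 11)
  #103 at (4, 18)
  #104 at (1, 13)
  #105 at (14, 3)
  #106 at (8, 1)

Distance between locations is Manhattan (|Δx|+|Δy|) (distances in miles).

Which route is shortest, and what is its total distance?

(a): 22 + 25 + 18 + 8 + 17 + 19 + 7 = 116
(b): 17 + 9 + 17 + 21 + 25 + 8 + 7 = 104
(c): 22 + 21 + 17 + 9 + 10 + 8 + 3 = 90

90 miles — (c) is the shortest.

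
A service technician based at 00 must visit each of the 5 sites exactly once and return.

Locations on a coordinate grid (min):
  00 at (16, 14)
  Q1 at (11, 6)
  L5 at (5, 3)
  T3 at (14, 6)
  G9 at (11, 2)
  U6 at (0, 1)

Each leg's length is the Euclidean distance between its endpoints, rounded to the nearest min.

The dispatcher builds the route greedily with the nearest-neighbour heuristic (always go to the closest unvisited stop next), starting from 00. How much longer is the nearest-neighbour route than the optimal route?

00: T3=8, Q1=9, G9=13, L5=16, U6=21 ⇒ T3
T3: Q1=3, G9=5, L5=9, U6=15 ⇒ Q1
Q1: G9=4, L5=7, U6=12 ⇒ G9
G9: L5=6, U6=11 ⇒ L5
L5: U6=5 ⇒ U6
NN route 00 → T3 → Q1 → G9 → L5 → U6 → 00 costs 47.
Optimal: 00 → Q1 → L5 → U6 → G9 → T3 → 00 costs 45 (by enumerating all 60 distinct tours).
Excess = 47 − 45 = 2.

2 min longer than the optimal tour.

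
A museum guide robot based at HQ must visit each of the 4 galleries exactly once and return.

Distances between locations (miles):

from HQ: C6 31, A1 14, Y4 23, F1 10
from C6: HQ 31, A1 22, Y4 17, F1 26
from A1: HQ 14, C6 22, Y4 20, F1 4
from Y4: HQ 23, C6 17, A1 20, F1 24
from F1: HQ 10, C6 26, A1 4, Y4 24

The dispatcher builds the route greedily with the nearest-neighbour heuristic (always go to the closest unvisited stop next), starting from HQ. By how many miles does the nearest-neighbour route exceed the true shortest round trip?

HQ: F1=10, A1=14, Y4=23, C6=31 ⇒ F1
F1: A1=4, Y4=24, C6=26 ⇒ A1
A1: Y4=20, C6=22 ⇒ Y4
Y4: C6=17 ⇒ C6
NN route HQ → F1 → A1 → Y4 → C6 → HQ costs 82.
Optimal: HQ → Y4 → C6 → A1 → F1 → HQ costs 76 (by enumerating all 12 distinct tours).
Excess = 82 − 76 = 6.

6 miles longer than the optimal tour.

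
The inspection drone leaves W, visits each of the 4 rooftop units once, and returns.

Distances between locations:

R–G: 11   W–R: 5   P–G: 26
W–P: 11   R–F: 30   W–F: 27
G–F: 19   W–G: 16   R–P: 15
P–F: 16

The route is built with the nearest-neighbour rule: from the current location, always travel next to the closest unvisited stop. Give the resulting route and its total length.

W → [R:5 / P:11 / G:16 / F:27] → R (5)
R → [G:11 / P:15 / F:30] → G (11)
G → [F:19 / P:26] → F (19)
F → [P:16] → P (16)
Return P→W: 11.
Total = 5 + 11 + 19 + 16 + 11 = 62.

62 along W → R → G → F → P → W.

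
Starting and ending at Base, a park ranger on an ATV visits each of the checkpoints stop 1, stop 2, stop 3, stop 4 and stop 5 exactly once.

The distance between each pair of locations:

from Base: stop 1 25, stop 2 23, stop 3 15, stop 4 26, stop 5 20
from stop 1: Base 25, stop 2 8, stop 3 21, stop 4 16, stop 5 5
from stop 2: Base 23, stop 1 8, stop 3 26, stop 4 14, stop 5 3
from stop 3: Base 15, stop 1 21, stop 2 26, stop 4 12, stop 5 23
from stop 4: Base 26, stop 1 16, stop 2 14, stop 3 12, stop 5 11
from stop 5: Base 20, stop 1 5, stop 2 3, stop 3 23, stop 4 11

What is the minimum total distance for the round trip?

74 — the shortest possible round trip.

With 5 stops there are 5!/2 = 60 distinct round trips (a route and its reverse cost the same).
Base - stop 1 - stop 2 - stop 3 - stop 4 - stop 5 - Base: 25+8+26+12+11+20 = 102
Base - stop 1 - stop 2 - stop 3 - stop 5 - stop 4 - Base: 25+8+26+23+11+26 = 119
Base - stop 1 - stop 2 - stop 4 - stop 3 - stop 5 - Base: 25+8+14+12+23+20 = 102
Base - stop 1 - stop 2 - stop 4 - stop 5 - stop 3 - Base: 25+8+14+11+23+15 = 96
Base - stop 1 - stop 2 - stop 5 - stop 3 - stop 4 - Base: 25+8+3+23+12+26 = 97
Base - stop 1 - stop 2 - stop 5 - stop 4 - stop 3 - Base: 25+8+3+11+12+15 = 74
Base - stop 1 - stop 3 - stop 2 - stop 4 - stop 5 - Base: 25+21+26+14+11+20 = 117
Base - stop 1 - stop 3 - stop 2 - stop 5 - stop 4 - Base: 25+21+26+3+11+26 = 112
Base - stop 1 - stop 3 - stop 4 - stop 2 - stop 5 - Base: 25+21+12+14+3+20 = 95
Base - stop 1 - stop 3 - stop 4 - stop 5 - stop 2 - Base: 25+21+12+11+3+23 = 95
Base - stop 1 - stop 3 - stop 5 - stop 2 - stop 4 - Base: 25+21+23+3+14+26 = 112
Base - stop 1 - stop 3 - stop 5 - stop 4 - stop 2 - Base: 25+21+23+11+14+23 = 117
Base - stop 1 - stop 4 - stop 2 - stop 3 - stop 5 - Base: 25+16+14+26+23+20 = 124
Base - stop 1 - stop 4 - stop 2 - stop 5 - stop 3 - Base: 25+16+14+3+23+15 = 96
… (46 more)
The minimum is 74.
One optimal route: Base → stop 1 → stop 2 → stop 5 → stop 4 → stop 3 → Base (or its reverse).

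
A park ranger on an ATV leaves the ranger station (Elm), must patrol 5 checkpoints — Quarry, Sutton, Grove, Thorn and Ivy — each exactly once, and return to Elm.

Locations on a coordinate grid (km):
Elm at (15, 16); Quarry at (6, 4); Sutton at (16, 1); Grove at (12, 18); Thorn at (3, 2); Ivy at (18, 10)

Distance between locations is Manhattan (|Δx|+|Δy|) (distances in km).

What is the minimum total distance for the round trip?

There are 60 distinct closed tours to check (reversals are equivalent).
Elm → Quarry → Sutton → Grove → Thorn → Ivy → Elm: 21+13+21+25+23+9 = 112
Elm → Quarry → Sutton → Grove → Ivy → Thorn → Elm: 21+13+21+14+23+26 = 118
Elm → Quarry → Sutton → Thorn → Grove → Ivy → Elm: 21+13+14+25+14+9 = 96
Elm → Quarry → Sutton → Thorn → Ivy → Grove → Elm: 21+13+14+23+14+5 = 90
Elm → Quarry → Sutton → Ivy → Grove → Thorn → Elm: 21+13+11+14+25+26 = 110
Elm → Quarry → Sutton → Ivy → Thorn → Grove → Elm: 21+13+11+23+25+5 = 98
Elm → Quarry → Grove → Sutton → Thorn → Ivy → Elm: 21+20+21+14+23+9 = 108
Elm → Quarry → Grove → Sutton → Ivy → Thorn → Elm: 21+20+21+11+23+26 = 122
Elm → Quarry → Grove → Thorn → Sutton → Ivy → Elm: 21+20+25+14+11+9 = 100
Elm → Quarry → Grove → Thorn → Ivy → Sutton → Elm: 21+20+25+23+11+16 = 116
Elm → Quarry → Grove → Ivy → Sutton → Thorn → Elm: 21+20+14+11+14+26 = 106
Elm → Quarry → Grove → Ivy → Thorn → Sutton → Elm: 21+20+14+23+14+16 = 108
Elm → Quarry → Thorn → Sutton → Grove → Ivy → Elm: 21+5+14+21+14+9 = 84
Elm → Quarry → Thorn → Sutton → Ivy → Grove → Elm: 21+5+14+11+14+5 = 70
… (46 more)
Elm → Grove → Quarry → Thorn → Sutton → Ivy → Elm: 5+20+5+14+11+9 = 64  ← best
The minimum is 64.
One optimal route: Elm → Grove → Quarry → Thorn → Sutton → Ivy → Elm (or its reverse).

Minimum total distance: 64 km.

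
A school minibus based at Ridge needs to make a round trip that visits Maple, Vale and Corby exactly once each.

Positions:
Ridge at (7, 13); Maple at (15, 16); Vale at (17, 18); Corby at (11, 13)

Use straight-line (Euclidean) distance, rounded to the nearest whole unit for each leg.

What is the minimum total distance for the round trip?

23 — the shortest possible round trip.

There are 3 distinct closed tours to check (reversals are equivalent).
Ridge-Maple-Vale-Corby-Ridge: 9+3+8+4 = 24
Ridge-Maple-Corby-Vale-Ridge: 9+5+8+11 = 33
Ridge-Vale-Maple-Corby-Ridge: 11+3+5+4 = 23
The minimum is 23.
One optimal route: Ridge → Vale → Maple → Corby → Ridge (or its reverse).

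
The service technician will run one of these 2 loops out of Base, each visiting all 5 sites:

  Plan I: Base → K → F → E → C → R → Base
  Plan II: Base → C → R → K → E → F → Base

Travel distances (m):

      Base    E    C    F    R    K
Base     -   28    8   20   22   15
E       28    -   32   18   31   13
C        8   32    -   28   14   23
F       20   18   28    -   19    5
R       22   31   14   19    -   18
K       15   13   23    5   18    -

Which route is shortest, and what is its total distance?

Plan I: 15 + 5 + 18 + 32 + 14 + 22 = 106
Plan II: 8 + 14 + 18 + 13 + 18 + 20 = 91

Shortest is Plan II, total 91 m.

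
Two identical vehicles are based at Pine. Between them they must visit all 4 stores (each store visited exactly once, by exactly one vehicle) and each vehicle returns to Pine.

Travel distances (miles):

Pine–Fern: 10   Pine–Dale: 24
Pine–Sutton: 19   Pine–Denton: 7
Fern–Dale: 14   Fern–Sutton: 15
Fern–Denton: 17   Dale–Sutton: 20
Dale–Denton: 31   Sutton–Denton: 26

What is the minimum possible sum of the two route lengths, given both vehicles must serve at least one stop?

There are 2^3 − 1 = 7 ways to divide the 4 stops into two non-empty groups. For each, the best each vehicle can do is its own shortest tour through its group:
  {Fern} + {Dale, Sutton, Denton}: 20 + 77 = 97
  {Dale} + {Fern, Sutton, Denton}: 48 + 58 = 106
  {Fern, Dale} + {Sutton, Denton}: 48 + 52 = 100
  {Sutton} + {Fern, Dale, Denton}: 38 + 62 = 100
  {Fern, Sutton} + {Dale, Denton}: 44 + 62 = 106
  {Dale, Sutton} + {Fern, Denton}: 63 + 34 = 97
  … (7 splits in total)
  {Fern, Dale, Sutton} + {Denton}: 63 + 14 = 77  ← best
Best: vehicle 1 Pine → Fern → Dale → Sutton → Pine = 63; vehicle 2 Pine → Denton → Pine = 14; combined 77.

Minimum combined distance: 77 miles.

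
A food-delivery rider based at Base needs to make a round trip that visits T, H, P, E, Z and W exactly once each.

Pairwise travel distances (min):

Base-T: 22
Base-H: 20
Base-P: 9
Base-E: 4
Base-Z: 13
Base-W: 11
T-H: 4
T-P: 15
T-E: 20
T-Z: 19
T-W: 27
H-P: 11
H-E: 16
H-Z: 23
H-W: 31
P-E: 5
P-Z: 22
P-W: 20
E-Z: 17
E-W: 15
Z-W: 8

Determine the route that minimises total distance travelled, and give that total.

With 6 stops there are 6!/2 = 360 distinct round trips (a route and its reverse cost the same).
Base - T - H - P - E - Z - W - Base: 22+4+11+5+17+8+11 = 78
Base - T - H - P - E - W - Z - Base: 22+4+11+5+15+8+13 = 78
Base - T - H - P - Z - E - W - Base: 22+4+11+22+17+15+11 = 102
Base - T - H - P - Z - W - E - Base: 22+4+11+22+8+15+4 = 86
Base - T - H - P - W - E - Z - Base: 22+4+11+20+15+17+13 = 102
Base - T - H - P - W - Z - E - Base: 22+4+11+20+8+17+4 = 86
Base - T - H - E - P - Z - W - Base: 22+4+16+5+22+8+11 = 88
Base - T - H - E - P - W - Z - Base: 22+4+16+5+20+8+13 = 88
… (352 more)
Base - E - P - H - T - Z - W - Base: 4+5+11+4+19+8+11 = 62  ← best
The minimum is 62.
One optimal route: Base → E → P → H → T → Z → W → Base (or its reverse).

62 min — the shortest possible round trip.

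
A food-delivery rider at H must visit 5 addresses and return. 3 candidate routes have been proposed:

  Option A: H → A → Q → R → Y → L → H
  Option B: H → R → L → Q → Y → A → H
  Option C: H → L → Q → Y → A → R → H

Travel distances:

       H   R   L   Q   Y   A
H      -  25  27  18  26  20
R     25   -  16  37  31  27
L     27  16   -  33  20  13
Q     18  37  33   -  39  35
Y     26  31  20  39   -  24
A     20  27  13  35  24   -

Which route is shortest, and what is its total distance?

Option A: 20 + 35 + 37 + 31 + 20 + 27 = 170
Option B: 25 + 16 + 33 + 39 + 24 + 20 = 157
Option C: 27 + 33 + 39 + 24 + 27 + 25 = 175

157 — Option B is the shortest.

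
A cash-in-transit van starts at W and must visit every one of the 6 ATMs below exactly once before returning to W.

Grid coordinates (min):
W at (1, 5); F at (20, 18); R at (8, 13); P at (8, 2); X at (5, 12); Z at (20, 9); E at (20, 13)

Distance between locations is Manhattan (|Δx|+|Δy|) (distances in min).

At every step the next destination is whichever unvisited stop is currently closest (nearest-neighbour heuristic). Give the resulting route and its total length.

86 min along W → P → R → X → E → Z → F → W.

At W the remaining stops are P 10, X 11, R 15, Z 23, E 27, F 32; go to P.
At P the remaining stops are R 11, X 13, Z 19, E 23, F 28; go to R.
At R the remaining stops are X 4, E 12, Z 16, F 17; go to X.
At X the remaining stops are E 16, Z 18, F 21; go to E.
At E the remaining stops are Z 4, F 5; go to Z.
At Z the remaining stops are F 9; go to F.
Return F→W: 32.
Total = 10 + 11 + 4 + 16 + 4 + 9 + 32 = 86.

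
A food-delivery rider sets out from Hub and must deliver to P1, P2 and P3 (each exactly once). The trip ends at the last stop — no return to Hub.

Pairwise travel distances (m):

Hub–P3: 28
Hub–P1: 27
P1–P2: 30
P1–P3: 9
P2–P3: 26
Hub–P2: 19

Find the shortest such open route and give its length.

There are 3! = 6 possible orderings.
Hub → P1 → P2 → P3: 27+30+26 = 83
Hub → P1 → P3 → P2: 27+9+26 = 62
Hub → P2 → P1 → P3: 19+30+9 = 58
Hub → P2 → P3 → P1: 19+26+9 = 54
Hub → P3 → P1 → P2: 28+9+30 = 67
Hub → P3 → P2 → P1: 28+26+30 = 84
The minimum is 54.
One shortest path: Hub → P2 → P3 → P1.

54 m — the minimum one-way total.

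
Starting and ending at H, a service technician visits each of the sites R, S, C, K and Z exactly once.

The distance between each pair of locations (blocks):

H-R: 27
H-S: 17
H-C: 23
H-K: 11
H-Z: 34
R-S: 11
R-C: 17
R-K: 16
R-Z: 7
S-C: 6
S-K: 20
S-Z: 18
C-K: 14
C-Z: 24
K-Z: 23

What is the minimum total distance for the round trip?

81 blocks — the shortest possible round trip.

H → R → S → C → K → Z → H: 27+11+6+14+23+34 = 115
H → R → S → C → Z → K → H: 27+11+6+24+23+11 = 102
H → R → S → K → C → Z → H: 27+11+20+14+24+34 = 130
H → R → S → K → Z → C → H: 27+11+20+23+24+23 = 128
H → R → S → Z → C → K → H: 27+11+18+24+14+11 = 105
H → R → S → Z → K → C → H: 27+11+18+23+14+23 = 116
H → R → C → S → K → Z → H: 27+17+6+20+23+34 = 127
H → R → C → S → Z → K → H: 27+17+6+18+23+11 = 102
H → R → C → K → S → Z → H: 27+17+14+20+18+34 = 130
H → R → C → K → Z → S → H: 27+17+14+23+18+17 = 116
H → R → C → Z → S → K → H: 27+17+24+18+20+11 = 117
H → R → C → Z → K → S → H: 27+17+24+23+20+17 = 128
H → R → K → S → C → Z → H: 27+16+20+6+24+34 = 127
H → R → K → S → Z → C → H: 27+16+20+18+24+23 = 128
… (46 more)
H → S → C → R → Z → K → H: 17+6+17+7+23+11 = 81  ← best
The minimum is 81.
One optimal route: H → S → C → R → Z → K → H (or its reverse).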